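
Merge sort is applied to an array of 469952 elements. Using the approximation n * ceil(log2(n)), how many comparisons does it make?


Merge sort divides the array into halves recursively.
Number of levels = ceil(log2(469952)) = 19
At each level, approximately n = 469952 comparisons are needed for merging.
Total comparisons ~ n * ceil(log2(n)) = 469952 * 19 = 8929088


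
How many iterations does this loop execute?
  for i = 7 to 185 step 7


The loop variable i takes values starting at 7 and increments by 7 each iteration.
Sequence: i = 7, 14, 21, 28, 35, 42, 49, 56, 63, ...
The upper bound 185 is inclusive, so the count is floor((last - first) / step) + 1:
floor((185 - 7) / 7) + 1 = floor(178/7) + 1 = 25 + 1 = 26


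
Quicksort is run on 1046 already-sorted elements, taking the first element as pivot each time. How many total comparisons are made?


Sum of comparisons per partition:
1045 + 1044 + ... + 1 + 0
= 1046 * (1046 - 1) / 2
= 1046 * 1045 / 2
= 546535


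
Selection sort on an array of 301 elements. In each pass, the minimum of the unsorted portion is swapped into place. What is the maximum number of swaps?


Selection sort performs one swap per pass:
  Pass 1: find min in positions 0 to 300, swap with position 0
  Pass 2: find min in positions 1 to 300, swap with position 1
  Pass 3: find min in positions 2 to 300, swap with position 2
  Pass 4: find min in positions 3 to 300, swap with position 3
  Pass 5: find min in positions 4 to 300, swap with position 4
  ... (295 more passes)
Total passes (and swaps) = n - 1 = 301 - 1 = 300


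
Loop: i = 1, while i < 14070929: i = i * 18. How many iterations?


i multiplies by 18 each step:
i = 1 -> 18 -> 324 -> 5832 -> 104976 -> 1889568 -> 34012224 (stop)
Iterations = ceil(log_18(14070929)) = 6


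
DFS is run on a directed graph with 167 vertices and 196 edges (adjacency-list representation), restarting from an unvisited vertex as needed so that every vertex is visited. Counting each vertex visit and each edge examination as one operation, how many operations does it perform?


A full DFS traversal processes each vertex exactly once (push/pop on stack).
Each directed edge is examined once.
V = 167, E = 196
V + E = 363


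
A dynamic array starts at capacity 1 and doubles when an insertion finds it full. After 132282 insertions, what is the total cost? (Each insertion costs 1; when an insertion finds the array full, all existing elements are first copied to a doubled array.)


Insertion cost: 132282 (one per element)
Resizes occur just before inserting elements 2, 3, 5, 9, ...
Elements copied at each resize: 1 + 2 + 4 + 8 + 16 + 32 + 64 + 128 + 256 + 512 + 1024 + 2048 + 4096 + 8192 + 16384 + 32768 + 65536 + 131072
Sum of copies = 262143 (geometric series: 2^k - 1)
Total = 132282 + 262143 = 394425


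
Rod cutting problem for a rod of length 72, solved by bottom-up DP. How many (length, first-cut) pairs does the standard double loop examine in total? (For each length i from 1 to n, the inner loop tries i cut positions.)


For each subproblem length i = 1..72, the inner loop considers i possible first cuts.
Total = 1 + 2 + ... + 72
= 72*(72+1)/2
= 72*73/2 = 2628


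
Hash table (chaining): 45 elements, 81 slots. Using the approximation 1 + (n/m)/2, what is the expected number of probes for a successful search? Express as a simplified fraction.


Computing expected probes:
alpha = 45/81
= 1 + alpha/2
= 1 + 45/(2*81)
= (2*81 + 45) / (2*81)
= 207/162 = 23/18


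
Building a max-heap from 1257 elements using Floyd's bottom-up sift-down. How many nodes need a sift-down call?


In a heap of 1257 elements (0-indexed array):
  Last element index: 1256
  Parent of last element: floor((1256 - 1) / 2) = 627
  Internal nodes: indices 0 to 627
  Count = floor(1257/2) = 628


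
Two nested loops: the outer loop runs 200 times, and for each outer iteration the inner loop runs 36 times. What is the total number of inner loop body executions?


Outer loop: 200 iterations
Inner loop: 36 iterations per outer iteration
Total = 200 * 36 = 7200


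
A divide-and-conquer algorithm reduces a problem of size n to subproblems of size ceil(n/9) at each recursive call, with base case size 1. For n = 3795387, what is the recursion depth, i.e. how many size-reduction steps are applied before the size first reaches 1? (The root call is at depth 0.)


Each step divides the size by 9 (rounding up); after k steps the size is ceil(n/9^k), which equals 1 exactly when 9^k >= n.
So the depth is the smallest k with 9^k >= 3795387, i.e. ceil(log_9(3795387)).
9^6 = 531441 < 3795387 <= 4782969 = 9^7
Recursion depth = 7


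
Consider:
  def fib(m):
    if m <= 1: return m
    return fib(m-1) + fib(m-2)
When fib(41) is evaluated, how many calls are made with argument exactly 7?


Let N(m) = number of times fib(m) is called while evaluating fib(41).
N(41) = 1 (the initial call).
N(40) = 1 (only fib(41) calls it).
For 1 <= m <= 39: fib(m) is called by fib(m+1) and fib(m+2), so
  N(m) = N(m+1) + N(m+2).
fib(0) is called only by fib(2), so N(0) = N(2).
Walk down from m=41:
  N(41)=1, N(40)=1, N(39)=2, N(38)=3, N(37)=5, N(36)=8, N(35)=13, N(34)=21, N(33)=34, N(32)=55, N(31)=89, N(30)=144, N(29)=233, N(28)=377, N(27)=610, N(26)=987, N(25)=1597, N(24)=2584, N(23)=4181, N(22)=6765, N(21)=10946, N(20)=17711, N(19)=28657, N(18)=46368, N(17)=75025, N(16)=121393, N(15)=196418, N(14)=317811, N(13)=514229, N(12)=832040, N(11)=1346269, N(10)=2178309, N(9)=3524578, N(8)=5702887, N(7)=9227465
N(7) = 9227465


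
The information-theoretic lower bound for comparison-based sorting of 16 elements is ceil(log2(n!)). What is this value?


A binary decision tree of height h has at most 2^h leaves and needs at least n! of them, so h >= ceil(log2(n!)).
Compute 16! as a running product:
  x2 = 2, x3 = 6, x4 = 24, x5 = 120
  x6 = 720, x7 = 5040, x8 = 40320, x9 = 362880
  x10 = 3628800, x11 = 39916800, x12 = 479001600, x13 = 6227020800
  x14 = 87178291200, x15 = 1307674368000, x16 = 20922789888000
16! = 20922789888000
Bracket between powers of 2:
  2^44 = 17592186044416 < 20922789888000 <= 35184372088832 = 2^45
So ceil(log2(16!)) = 45


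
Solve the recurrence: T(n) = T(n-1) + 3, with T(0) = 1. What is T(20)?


Unrolling the recurrence:
T(20) = T(19) + 3
       = T(18) + 3 + 3
       = T(17) + 3*3
       ...
       = T(0) + 3*20
       = 1 + 60 = 61


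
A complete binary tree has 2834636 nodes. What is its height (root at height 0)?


In a complete binary tree, level k holds nodes 2^k .. 2^(k+1)-1 (1-indexed).
Height = floor(log2(n)) = floor(log2(2834636)) = 21
Check: 2^21 = 2097152 <= 2834636 < 4194304 = 2^22


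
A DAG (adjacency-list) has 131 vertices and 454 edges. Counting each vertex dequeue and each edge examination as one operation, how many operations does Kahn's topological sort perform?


V = 131 (vertex processing)
E = 454 (edge processing)
V + E = 131 + 454 = 585


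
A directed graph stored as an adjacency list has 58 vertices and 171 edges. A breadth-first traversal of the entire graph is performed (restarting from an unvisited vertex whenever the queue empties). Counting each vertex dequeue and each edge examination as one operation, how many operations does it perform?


A full BFS traversal dequeues each vertex once and examines each edge once.
Vertex visits: 58
Edge visits: 171
V + E = 58 + 171 = 229


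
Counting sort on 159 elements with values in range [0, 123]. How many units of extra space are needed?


Output array size: 159 (to store sorted result)
Count array size: 124 (one slot per possible value, range 0 to 123)
Total extra space = 159 + 124 = 283


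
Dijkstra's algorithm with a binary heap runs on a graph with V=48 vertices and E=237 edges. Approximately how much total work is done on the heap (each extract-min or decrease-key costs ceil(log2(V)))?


Dijkstra with a binary heap: each vertex is extracted once, each edge may relax once.
Each heap operation costs O(log V).
V + E = 48 + 237 = 285
ceil(log2(48)) = 6 (since 2^5 = 32 < 48 <= 64 = 2^6)
Total heap work = (V+E) * ceil(log2(V)) = 285 * 6 = 1710


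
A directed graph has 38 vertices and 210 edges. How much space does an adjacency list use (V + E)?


Adjacency list: one list head per vertex + one entry per edge
Vertex heads: 38
Edge entries: 210
Total = 38 + 210 = 248


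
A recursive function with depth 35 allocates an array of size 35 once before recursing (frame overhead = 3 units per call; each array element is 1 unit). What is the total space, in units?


Array allocation: 35 units (allocated once)
Stack frames: 35 deep * 3 per frame = 105 units
Total = 35 + 105 = 140


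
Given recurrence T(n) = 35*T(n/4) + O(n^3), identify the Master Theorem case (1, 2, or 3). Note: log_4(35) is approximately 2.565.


Master Theorem parameters: a=35, b=4, c=3
log_b(a) = 2.565
Compare b^c with a: 4^3 = 64 > 35, so c > log_b(a).
Comparing c=3 vs log_b(a)=2.565:
3 > 2.565 => Case 3
Result: T(n) = O(n^3)
Master Theorem case = 3


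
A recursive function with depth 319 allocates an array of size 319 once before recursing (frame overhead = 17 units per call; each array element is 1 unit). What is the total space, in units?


Array allocation: 319 units (allocated once)
Stack frames: 319 deep * 17 per frame = 5423 units
Total = 319 + 5423 = 5742


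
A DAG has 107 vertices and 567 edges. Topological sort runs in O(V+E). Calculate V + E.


V = 107 (vertex processing)
E = 567 (edge processing)
V + E = 107 + 567 = 674


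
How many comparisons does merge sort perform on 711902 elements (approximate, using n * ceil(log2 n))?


Recursion depth: ceil(log2(711902)) = 20
Each recursion level merges n = 711902 elements
Total = 711902 * 20 = 14238040


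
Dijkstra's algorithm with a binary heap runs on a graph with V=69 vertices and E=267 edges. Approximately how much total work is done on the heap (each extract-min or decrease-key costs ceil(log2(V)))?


Dijkstra with a binary heap: each vertex is extracted once, each edge may relax once.
Each heap operation costs O(log V).
V + E = 69 + 267 = 336
ceil(log2(69)) = 7 (since 2^6 = 64 < 69 <= 128 = 2^7)
Total heap work = (V+E) * ceil(log2(V)) = 336 * 7 = 2352


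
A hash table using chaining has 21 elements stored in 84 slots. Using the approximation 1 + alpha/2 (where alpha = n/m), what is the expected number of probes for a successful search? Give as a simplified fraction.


Load factor alpha = n/m = 21/84
Expected probes = 1 + alpha/2 = 1 + 21/(2*84)
= 1 + 21/168
= 168/168 + 21/168
= 189/168
Simplify: 9/8


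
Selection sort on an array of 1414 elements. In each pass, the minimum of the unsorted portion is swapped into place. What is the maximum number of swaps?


Selection sort performs one swap per pass:
  Pass 1: find min in positions 0 to 1413, swap with position 0
  Pass 2: find min in positions 1 to 1413, swap with position 1
  Pass 3: find min in positions 2 to 1413, swap with position 2
  Pass 4: find min in positions 3 to 1413, swap with position 3
  Pass 5: find min in positions 4 to 1413, swap with position 4
  ... (1408 more passes)
Total passes (and swaps) = n - 1 = 1414 - 1 = 1413


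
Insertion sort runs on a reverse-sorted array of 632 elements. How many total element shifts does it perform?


Sum of shifts = 1 + 2 + 3 + ... + 631
= 632 * 631 / 2
= 398792 / 2
= 199396


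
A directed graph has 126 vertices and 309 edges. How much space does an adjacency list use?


Adjacency list: one list head per vertex + one entry per edge
Vertex heads: 126
Edge entries: 309
Total = 126 + 309 = 435


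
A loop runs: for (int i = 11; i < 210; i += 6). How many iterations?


Loop starts at i = 11, increments by 6, stops when i >= 210.
Number of iterations = ceil((210 - 11) / 6)
= ceil(199 / 6)
= 34


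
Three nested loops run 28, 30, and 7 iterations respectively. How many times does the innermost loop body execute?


Loop 1 (outermost): 28 iterations
Loop 2 (middle): 30 iterations per outer
Loop 3 (innermost): 7 iterations per middle
Total = 28 * 30 * 7 = 5880


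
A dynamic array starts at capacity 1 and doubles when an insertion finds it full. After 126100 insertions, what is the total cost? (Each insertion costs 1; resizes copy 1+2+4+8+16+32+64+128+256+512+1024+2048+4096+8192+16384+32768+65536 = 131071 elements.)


Insertion cost: 126100 (one per element)
Resizes occur just before inserting elements 2, 3, 5, 9, ...
Elements copied at each resize: 1 + 2 + 4 + 8 + 16 + 32 + 64 + 128 + 256 + 512 + 1024 + 2048 + 4096 + 8192 + 16384 + 32768 + 65536
Sum of copies = 131071 (geometric series: 2^k - 1)
Total = 126100 + 131071 = 257171


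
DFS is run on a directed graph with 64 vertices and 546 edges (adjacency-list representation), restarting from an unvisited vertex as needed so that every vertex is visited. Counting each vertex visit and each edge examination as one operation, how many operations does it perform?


A full DFS traversal processes each vertex exactly once (push/pop on stack).
Each directed edge is examined once.
V = 64, E = 546
V + E = 610


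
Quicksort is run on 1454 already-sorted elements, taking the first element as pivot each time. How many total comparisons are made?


Sum of comparisons per partition:
1453 + 1452 + ... + 1 + 0
= 1454 * (1454 - 1) / 2
= 1454 * 1453 / 2
= 1056331


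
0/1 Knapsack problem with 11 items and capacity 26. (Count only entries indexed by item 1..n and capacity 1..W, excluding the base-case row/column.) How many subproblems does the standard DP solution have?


The DP table is indexed by (item, capacity).
Rows: 11 items
Columns: 26 capacity values (1 to W)
Total subproblems = 11 * 26 = 286


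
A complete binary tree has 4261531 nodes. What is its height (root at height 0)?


In a complete binary tree, level k holds nodes 2^k .. 2^(k+1)-1 (1-indexed).
Height = floor(log2(n)) = floor(log2(4261531)) = 22
Check: 2^22 = 4194304 <= 4261531 < 8388608 = 2^23


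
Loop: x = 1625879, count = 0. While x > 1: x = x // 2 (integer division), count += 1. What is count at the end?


The variable x halves each step:
x = 1625879 -> 812939 -> 406469 -> 203234 -> 101617 -> 50808 -> 25404 -> 12702 -> 6351 -> 3175 -> 1587 -> 793 -> 396 -> 198 -> 99 -> 49 -> 24 -> 12 -> 6 -> 3 -> 1
Number of halvings = floor(log2(1625879)) = 20


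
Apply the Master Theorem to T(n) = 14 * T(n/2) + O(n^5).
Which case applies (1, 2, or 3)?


The Master Theorem: T(n) = a*T(n/b) + O(n^c)
  a = 14, b = 2, c = 5
log_b(a) = log_2(14) ~ 3.807
Compare b^c with a: 2^5 = 32 > 14, so c > log_b(a).
Since c > log_b(a), Case 3 applies.
T(n) = O(n^5)
Master Theorem case = 3


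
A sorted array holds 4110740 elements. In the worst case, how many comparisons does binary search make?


Halving sequence: 4110740 -> 2055370 -> 1027685 -> 513842 -> 256921 -> 128460 -> 64230 -> 32115 -> 16057 -> 8028 -> 4014 -> 2007 -> 1003 -> 501 -> 250 -> 125 -> 62 -> 31 -> 15 -> 7 -> 3 -> 1
Number of halvings = 21
Max comparisons = 21 + 1 = 22


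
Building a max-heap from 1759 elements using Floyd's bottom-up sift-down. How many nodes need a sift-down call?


In a heap of 1759 elements (0-indexed array):
  Last element index: 1758
  Parent of last element: floor((1758 - 1) / 2) = 878
  Internal nodes: indices 0 to 878
  Count = floor(1759/2) = 879


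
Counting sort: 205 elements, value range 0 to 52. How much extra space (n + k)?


n = 205 (output array)
k = 53 (count array for 53 distinct values)
Extra space = 205 + 53 = 258


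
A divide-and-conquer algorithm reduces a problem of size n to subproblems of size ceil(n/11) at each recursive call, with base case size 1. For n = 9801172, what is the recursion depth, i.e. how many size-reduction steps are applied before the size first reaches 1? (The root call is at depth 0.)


Each step divides the size by 11 (rounding up); after k steps the size is ceil(n/11^k), which equals 1 exactly when 11^k >= n.
So the depth is the smallest k with 11^k >= 9801172, i.e. ceil(log_11(9801172)).
11^6 = 1771561 < 9801172 <= 19487171 = 11^7
Recursion depth = 7


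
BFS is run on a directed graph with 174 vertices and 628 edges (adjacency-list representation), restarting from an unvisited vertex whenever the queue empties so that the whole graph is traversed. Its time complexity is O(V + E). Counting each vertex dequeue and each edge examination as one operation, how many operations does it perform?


A full BFS traversal dequeues each vertex exactly once and examines each directed edge exactly once.
V = 174 (vertex processing cost)
E = 628 (edge examination cost)
Total operations proportional to V + E = 174 + 628 = 802


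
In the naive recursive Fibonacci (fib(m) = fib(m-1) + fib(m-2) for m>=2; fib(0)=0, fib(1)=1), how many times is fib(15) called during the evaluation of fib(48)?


Let N(m) = number of times fib(m) is called while evaluating fib(48).
N(48) = 1 (the initial call).
N(47) = 1 (only fib(48) calls it).
For 1 <= m <= 46: fib(m) is called by fib(m+1) and fib(m+2), so
  N(m) = N(m+1) + N(m+2).
fib(0) is called only by fib(2), so N(0) = N(2).
Walk down from m=48:
  N(48)=1, N(47)=1, N(46)=2, N(45)=3, N(44)=5, N(43)=8, N(42)=13, N(41)=21, N(40)=34, N(39)=55, N(38)=89, N(37)=144, N(36)=233, N(35)=377, N(34)=610, N(33)=987, N(32)=1597, N(31)=2584, N(30)=4181, N(29)=6765, N(28)=10946, N(27)=17711, N(26)=28657, N(25)=46368, N(24)=75025, N(23)=121393, N(22)=196418, N(21)=317811, N(20)=514229, N(19)=832040, N(18)=1346269, N(17)=2178309, N(16)=3524578, N(15)=5702887
N(15) = 5702887


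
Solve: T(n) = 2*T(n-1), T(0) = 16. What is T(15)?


Unrolling:
T(15) = 2*T(14) = 2^2*T(13) = ... = 2^15*T(0)
= 2^15 * 16
= 32768 * 16 = 524288


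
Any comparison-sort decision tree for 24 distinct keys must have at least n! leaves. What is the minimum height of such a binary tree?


A binary decision tree of height h has at most 2^h leaves and needs at least n! of them, so h >= ceil(log2(n!)).
Compute 24! as a running product:
  x2 = 2, x3 = 6, x4 = 24, x5 = 120
  x6 = 720, x7 = 5040, x8 = 40320, x9 = 362880
  x10 = 3628800, x11 = 39916800, x12 = 479001600, x13 = 6227020800
  x14 = 87178291200, x15 = 1307674368000, x16 = 20922789888000, x17 = 355687428096000
  x18 = 6402373705728000, x19 = 121645100408832000, x20 = 2432902008176640000, x21 = 51090942171709440000
  x22 = 1124000727777607680000, x23 = 25852016738884976640000, x24 = 620448401733239439360000
24! = 620448401733239439360000
Bracket between powers of 2:
  2^79 = 604462909807314587353088 < 620448401733239439360000 <= 1208925819614629174706176 = 2^80
So ceil(log2(24!)) = 80


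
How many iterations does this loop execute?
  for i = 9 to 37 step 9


The loop variable i takes values starting at 9 and increments by 9 each iteration.
Sequence: i = 9, 18, 27, 36
The upper bound 37 is inclusive, so the count is floor((last - first) / step) + 1:
floor((37 - 9) / 9) + 1 = floor(28/9) + 1 = 3 + 1 = 4


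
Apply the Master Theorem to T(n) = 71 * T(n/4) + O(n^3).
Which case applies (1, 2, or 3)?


The Master Theorem: T(n) = a*T(n/b) + O(n^c)
  a = 71, b = 4, c = 3
log_b(a) = log_4(71) ~ 3.075
Compare b^c with a: 4^3 = 64 < 71, so c < log_b(a).
Since c < log_b(a), Case 1 applies.
T(n) = O(n^(log_4 71)) ~ O(n^3.075)
Master Theorem case = 1


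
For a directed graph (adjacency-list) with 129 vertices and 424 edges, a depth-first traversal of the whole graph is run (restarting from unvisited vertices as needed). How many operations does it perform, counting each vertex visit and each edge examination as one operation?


A full DFS traversal visits each vertex once and examines each edge once.
V = 129
E = 424
Sum = 129 + 424 = 553


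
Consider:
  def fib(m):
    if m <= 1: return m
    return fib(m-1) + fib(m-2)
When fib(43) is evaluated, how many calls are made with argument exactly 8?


Let N(m) = number of times fib(m) is called while evaluating fib(43).
N(43) = 1 (the initial call).
N(42) = 1 (only fib(43) calls it).
For 1 <= m <= 41: fib(m) is called by fib(m+1) and fib(m+2), so
  N(m) = N(m+1) + N(m+2).
fib(0) is called only by fib(2), so N(0) = N(2).
Walk down from m=43:
  N(43)=1, N(42)=1, N(41)=2, N(40)=3, N(39)=5, N(38)=8, N(37)=13, N(36)=21, N(35)=34, N(34)=55, N(33)=89, N(32)=144, N(31)=233, N(30)=377, N(29)=610, N(28)=987, N(27)=1597, N(26)=2584, N(25)=4181, N(24)=6765, N(23)=10946, N(22)=17711, N(21)=28657, N(20)=46368, N(19)=75025, N(18)=121393, N(17)=196418, N(16)=317811, N(15)=514229, N(14)=832040, N(13)=1346269, N(12)=2178309, N(11)=3524578, N(10)=5702887, N(9)=9227465, N(8)=14930352
N(8) = 14930352


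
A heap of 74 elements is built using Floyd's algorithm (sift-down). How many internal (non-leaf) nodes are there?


Leaf nodes occupy roughly half the array.
Sift-down is called for each internal node, starting from the last one.
Internal nodes = floor(n/2) = floor(74/2) = 37


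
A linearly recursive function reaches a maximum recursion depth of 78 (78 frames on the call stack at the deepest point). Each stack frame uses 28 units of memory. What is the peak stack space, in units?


Maximum recursion depth = 78 frames
Memory per frame = 28 units
Total stack space = depth * frame_size
= 78 * 28 = 2184


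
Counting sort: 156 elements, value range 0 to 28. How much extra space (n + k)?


n = 156 (output array)
k = 29 (count array for 29 distinct values)
Extra space = 156 + 29 = 185


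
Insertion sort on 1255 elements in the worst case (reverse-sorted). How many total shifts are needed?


In the worst case (reverse-sorted), each element shifts past all previous:
  Element 1: 1 shifts
  Element 2: 2 shifts
  Element 3: 3 shifts
  Element 4: 4 shifts
  Element 5: 5 shifts
  ...
  Element 1254: 1254 shifts
Total = 1 + 2 + ... + 1254
= 1255*(1255-1)/2 = 786885


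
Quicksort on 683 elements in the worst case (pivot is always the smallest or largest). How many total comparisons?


In the worst case, each partition step picks the worst pivot:
  Partition 1: 682 comparisons (n-1 elements to compare)
  Partition 2: 681 comparisons
  Partition 3: 680 comparisons
  Partition 4: 679 comparisons
  Partition 5: 678 comparisons
  ...
  Last partition: 0 comparisons
Total = (n-1) + (n-2) + ... + 1 + 0 = n*(n-1)/2
= 683*682/2 = 232903


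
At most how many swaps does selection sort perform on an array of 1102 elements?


Each of the 1101 passes places one element in its final position.
Pass 1: swap minimum into position 0
Pass 2: swap minimum of remaining into position 1
...
Pass 1101: last two elements, one swap
Maximum swaps = 1102 - 1 = 1101


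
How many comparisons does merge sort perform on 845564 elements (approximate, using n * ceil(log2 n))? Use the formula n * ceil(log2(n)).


Recursion depth: ceil(log2(845564)) = 20
Each recursion level merges n = 845564 elements
Total = 845564 * 20 = 16911280


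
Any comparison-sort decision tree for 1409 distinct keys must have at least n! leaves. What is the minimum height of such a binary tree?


A binary decision tree of height h has at most 2^h leaves and needs at least n! of them, so h >= ceil(log2(n!)).
1409! is far too large to multiply out, so use Stirling's series:
  ln(n!) ~ n ln n - n + (1/2) ln(2 pi n) + 1/(12n)  (error below 1/(360 n^3), negligible here)
  ln(1409) = 7.2506355
  n ln n = 1409 * 7.2506355 = 10216.1454
  (1/2) ln(2 pi * 1409) = (1/2) ln(8853.0081) = 4.5443
  1/(12*1409) = 0.0001
  ln(1409!) ~ 10216.1454 - 1409 + 4.5443 + 0.0001 = 8811.6898
Convert to base 2: log2(1409!) = 8811.6898 / ln 2 = 8811.6898 / 0.69314718 = 12712.5812
ceil(12712.5812) = 12713


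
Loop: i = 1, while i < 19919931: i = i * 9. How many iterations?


i multiplies by 9 each step:
i = 1 -> 9 -> 81 -> 729 -> 6561 -> 59049 -> 531441 -> 4782969 -> 43046721 (stop)
Iterations = ceil(log_9(19919931)) = 8


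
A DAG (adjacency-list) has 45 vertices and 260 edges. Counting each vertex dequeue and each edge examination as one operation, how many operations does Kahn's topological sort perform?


V = 45 (vertex processing)
E = 260 (edge processing)
V + E = 45 + 260 = 305


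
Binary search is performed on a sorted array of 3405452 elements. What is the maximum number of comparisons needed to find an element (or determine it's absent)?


Binary search halves the search space each comparison:
  Step 1: search space = 3405452 -> 1702726
  Step 2: search space = 1702726 -> 851363
  Step 3: search space = 851363 -> 425681
  Step 4: search space = 425681 -> 212840
  Step 5: search space = 212840 -> 106420
  Step 6: search space = 106420 -> 53210
  Step 7: search space = 53210 -> 26605
  Step 8: search space = 26605 -> 13302
  Step 9: search space = 13302 -> 6651
  Step 10: search space = 6651 -> 3325
  Step 11: search space = 3325 -> 1662
  Step 12: search space = 1662 -> 831
  Step 13: search space = 831 -> 415
  Step 14: search space = 415 -> 207
  Step 15: search space = 207 -> 103
  Step 16: search space = 103 -> 51
  Step 17: search space = 51 -> 25
  Step 18: search space = 25 -> 12
  Step 19: search space = 12 -> 6
  Step 20: search space = 6 -> 3
  Step 21: search space = 3 -> 1
  Step 22: search space = 1 (final check)
Maximum comparisons = floor(log2(3405452)) + 1 = 21 + 1 = 22


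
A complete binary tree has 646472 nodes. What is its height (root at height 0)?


In a complete binary tree, level k holds nodes 2^k .. 2^(k+1)-1 (1-indexed).
Height = floor(log2(n)) = floor(log2(646472)) = 19
Check: 2^19 = 524288 <= 646472 < 1048576 = 2^20


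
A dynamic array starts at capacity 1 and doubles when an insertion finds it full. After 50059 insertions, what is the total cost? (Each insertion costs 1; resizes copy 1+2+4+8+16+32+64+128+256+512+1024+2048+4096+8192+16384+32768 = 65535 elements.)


Insertion cost: 50059 (one per element)
Resizes occur just before inserting elements 2, 3, 5, 9, ...
Elements copied at each resize: 1 + 2 + 4 + 8 + 16 + 32 + 64 + 128 + 256 + 512 + 1024 + 2048 + 4096 + 8192 + 16384 + 32768
Sum of copies = 65535 (geometric series: 2^k - 1)
Total = 50059 + 65535 = 115594


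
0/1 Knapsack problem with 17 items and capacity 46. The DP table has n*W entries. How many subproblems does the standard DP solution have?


The DP table is indexed by (item, capacity).
Rows: 17 items
Columns: 46 capacity values (1 to W)
Total subproblems = 17 * 46 = 782


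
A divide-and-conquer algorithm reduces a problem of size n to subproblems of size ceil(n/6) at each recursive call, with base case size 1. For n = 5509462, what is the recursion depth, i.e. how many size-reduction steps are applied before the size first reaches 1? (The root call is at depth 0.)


Each step divides the size by 6 (rounding up); after k steps the size is ceil(n/6^k), which equals 1 exactly when 6^k >= n.
So the depth is the smallest k with 6^k >= 5509462, i.e. ceil(log_6(5509462)).
6^8 = 1679616 < 5509462 <= 10077696 = 6^9
Recursion depth = 9


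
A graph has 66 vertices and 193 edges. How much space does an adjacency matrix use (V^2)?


Adjacency matrix: V x V grid of entries
Space = V^2 = 66^2 = 66 * 66 = 4356


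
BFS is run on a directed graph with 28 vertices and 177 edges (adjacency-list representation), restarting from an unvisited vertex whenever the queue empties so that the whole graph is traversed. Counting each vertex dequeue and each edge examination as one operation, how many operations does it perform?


A full BFS traversal dequeues each vertex exactly once and examines each directed edge exactly once.
V = 28 (vertex processing cost)
E = 177 (edge examination cost)
Total operations proportional to V + E = 28 + 177 = 205


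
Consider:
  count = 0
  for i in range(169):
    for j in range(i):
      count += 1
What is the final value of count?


For each i, the inner loop runs i times:
  i=0: inner runs 0 times
  i=1: inner runs 1 time
  i=2: inner runs 2 times
  i=3: inner runs 3 times
  i=4: inner runs 4 times
  i=5: inner runs 5 times
  i=6: inner runs 6 times
  i=7: inner runs 7 times
  ...
Total = 0 + 1 + 2 + ... + 168 = 169*(169-1)/2 = 14196


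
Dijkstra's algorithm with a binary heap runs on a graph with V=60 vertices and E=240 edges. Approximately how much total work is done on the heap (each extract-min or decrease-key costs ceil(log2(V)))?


Dijkstra with a binary heap: each vertex is extracted once, each edge may relax once.
Each heap operation costs O(log V).
V + E = 60 + 240 = 300
ceil(log2(60)) = 6 (since 2^5 = 32 < 60 <= 64 = 2^6)
Total heap work = (V+E) * ceil(log2(V)) = 300 * 6 = 1800


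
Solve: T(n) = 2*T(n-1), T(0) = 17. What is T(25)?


Unrolling:
T(25) = 2*T(24) = 2^2*T(23) = ... = 2^25*T(0)
= 2^25 * 17
= 33554432 * 17 = 570425344


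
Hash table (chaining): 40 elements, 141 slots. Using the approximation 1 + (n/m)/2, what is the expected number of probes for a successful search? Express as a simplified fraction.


Computing expected probes:
alpha = 40/141
= 1 + alpha/2
= 1 + 40/(2*141)
= (2*141 + 40) / (2*141)
= 322/282 = 161/141


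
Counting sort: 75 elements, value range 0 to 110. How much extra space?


n = 75 (output array)
k = 111 (count array for 111 distinct values)
Extra space = 75 + 111 = 186


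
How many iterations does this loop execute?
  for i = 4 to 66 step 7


The loop variable i takes values starting at 4 and increments by 7 each iteration.
Sequence: i = 4, 11, 18, 25, 32, 39, 46, 53, 60
The upper bound 66 is inclusive, so the count is floor((last - first) / step) + 1:
floor((66 - 4) / 7) + 1 = floor(62/7) + 1 = 8 + 1 = 9


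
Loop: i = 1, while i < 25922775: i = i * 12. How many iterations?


i multiplies by 12 each step:
i = 1 -> 12 -> 144 -> 1728 -> 20736 -> 248832 -> 2985984 -> 35831808 (stop)
Iterations = ceil(log_12(25922775)) = 7


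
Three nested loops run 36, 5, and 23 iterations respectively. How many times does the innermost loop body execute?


Loop 1 (outermost): 36 iterations
Loop 2 (middle): 5 iterations per outer
Loop 3 (innermost): 23 iterations per middle
Total = 36 * 5 * 23 = 4140


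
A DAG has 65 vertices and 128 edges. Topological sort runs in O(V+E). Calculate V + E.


V = 65 (vertex processing)
E = 128 (edge processing)
V + E = 65 + 128 = 193


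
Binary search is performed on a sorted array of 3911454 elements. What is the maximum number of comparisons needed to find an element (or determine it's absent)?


Binary search halves the search space each comparison:
  Step 1: search space = 3911454 -> 1955727
  Step 2: search space = 1955727 -> 977863
  Step 3: search space = 977863 -> 488931
  Step 4: search space = 488931 -> 244465
  Step 5: search space = 244465 -> 122232
  Step 6: search space = 122232 -> 61116
  Step 7: search space = 61116 -> 30558
  Step 8: search space = 30558 -> 15279
  Step 9: search space = 15279 -> 7639
  Step 10: search space = 7639 -> 3819
  Step 11: search space = 3819 -> 1909
  Step 12: search space = 1909 -> 954
  Step 13: search space = 954 -> 477
  Step 14: search space = 477 -> 238
  Step 15: search space = 238 -> 119
  Step 16: search space = 119 -> 59
  Step 17: search space = 59 -> 29
  Step 18: search space = 29 -> 14
  Step 19: search space = 14 -> 7
  Step 20: search space = 7 -> 3
  Step 21: search space = 3 -> 1
  Step 22: search space = 1 (final check)
Maximum comparisons = floor(log2(3911454)) + 1 = 21 + 1 = 22


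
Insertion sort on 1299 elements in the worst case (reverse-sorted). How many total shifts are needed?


In the worst case (reverse-sorted), each element shifts past all previous:
  Element 1: 1 shifts
  Element 2: 2 shifts
  Element 3: 3 shifts
  Element 4: 4 shifts
  Element 5: 5 shifts
  ...
  Element 1298: 1298 shifts
Total = 1 + 2 + ... + 1298
= 1299*(1299-1)/2 = 843051


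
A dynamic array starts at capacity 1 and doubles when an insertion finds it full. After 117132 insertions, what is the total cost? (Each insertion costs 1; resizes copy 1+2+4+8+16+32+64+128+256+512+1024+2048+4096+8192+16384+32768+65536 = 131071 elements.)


Insertion cost: 117132 (one per element)
Resizes occur just before inserting elements 2, 3, 5, 9, ...
Elements copied at each resize: 1 + 2 + 4 + 8 + 16 + 32 + 64 + 128 + 256 + 512 + 1024 + 2048 + 4096 + 8192 + 16384 + 32768 + 65536
Sum of copies = 131071 (geometric series: 2^k - 1)
Total = 117132 + 131071 = 248203


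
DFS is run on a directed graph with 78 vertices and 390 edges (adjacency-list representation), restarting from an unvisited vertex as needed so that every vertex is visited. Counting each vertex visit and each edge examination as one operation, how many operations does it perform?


A full DFS traversal processes each vertex exactly once (push/pop on stack).
Each directed edge is examined once.
V = 78, E = 390
V + E = 468


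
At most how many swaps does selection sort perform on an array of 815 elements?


Each of the 814 passes places one element in its final position.
Pass 1: swap minimum into position 0
Pass 2: swap minimum of remaining into position 1
...
Pass 814: last two elements, one swap
Maximum swaps = 815 - 1 = 814


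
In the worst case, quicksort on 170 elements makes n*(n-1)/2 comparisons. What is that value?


Sum of comparisons per partition:
169 + 168 + ... + 1 + 0
= 170 * (170 - 1) / 2
= 170 * 169 / 2
= 14365


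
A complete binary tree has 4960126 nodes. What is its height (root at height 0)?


In a complete binary tree, level k holds nodes 2^k .. 2^(k+1)-1 (1-indexed).
Height = floor(log2(n)) = floor(log2(4960126)) = 22
Check: 2^22 = 4194304 <= 4960126 < 8388608 = 2^23


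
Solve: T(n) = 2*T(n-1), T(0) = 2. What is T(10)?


Unrolling:
T(10) = 2*T(9) = 2^2*T(8) = ... = 2^10*T(0)
= 2^10 * 2
= 1024 * 2 = 2048


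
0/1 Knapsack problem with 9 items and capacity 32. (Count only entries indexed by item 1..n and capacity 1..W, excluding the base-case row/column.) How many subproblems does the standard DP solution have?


The DP table is indexed by (item, capacity).
Rows: 9 items
Columns: 32 capacity values (1 to W)
Total subproblems = 9 * 32 = 288


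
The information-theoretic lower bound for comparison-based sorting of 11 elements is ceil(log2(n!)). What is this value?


A binary decision tree of height h has at most 2^h leaves and needs at least n! of them, so h >= ceil(log2(n!)).
Compute 11! as a running product:
  x2 = 2, x3 = 6, x4 = 24, x5 = 120
  x6 = 720, x7 = 5040, x8 = 40320, x9 = 362880
  x10 = 3628800, x11 = 39916800
11! = 39916800
Bracket between powers of 2:
  2^25 = 33554432 < 39916800 <= 67108864 = 2^26
So ceil(log2(11!)) = 26


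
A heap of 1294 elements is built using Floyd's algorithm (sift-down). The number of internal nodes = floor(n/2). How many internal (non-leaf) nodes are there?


Leaf nodes occupy roughly half the array.
Sift-down is called for each internal node, starting from the last one.
Internal nodes = floor(n/2) = floor(1294/2) = 647


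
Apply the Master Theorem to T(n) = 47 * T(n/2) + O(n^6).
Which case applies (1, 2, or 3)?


The Master Theorem: T(n) = a*T(n/b) + O(n^c)
  a = 47, b = 2, c = 6
log_b(a) = log_2(47) ~ 5.555
Compare b^c with a: 2^6 = 64 > 47, so c > log_b(a).
Since c > log_b(a), Case 3 applies.
T(n) = O(n^6)
Master Theorem case = 3


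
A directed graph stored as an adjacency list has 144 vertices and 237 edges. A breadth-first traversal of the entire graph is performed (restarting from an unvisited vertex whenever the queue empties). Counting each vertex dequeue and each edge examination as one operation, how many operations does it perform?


A full BFS traversal dequeues each vertex once and examines each edge once.
Vertex visits: 144
Edge visits: 237
V + E = 144 + 237 = 381


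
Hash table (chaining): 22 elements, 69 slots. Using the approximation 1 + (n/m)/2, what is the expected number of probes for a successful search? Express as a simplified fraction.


Computing expected probes:
alpha = 22/69
= 1 + alpha/2
= 1 + 22/(2*69)
= (2*69 + 22) / (2*69)
= 160/138 = 80/69


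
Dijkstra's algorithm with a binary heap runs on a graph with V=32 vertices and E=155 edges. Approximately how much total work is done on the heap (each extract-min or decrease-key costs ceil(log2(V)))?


Dijkstra with a binary heap: each vertex is extracted once, each edge may relax once.
Each heap operation costs O(log V).
V + E = 32 + 155 = 187
ceil(log2(32)) = 5 (since 2^4 = 16 < 32 <= 32 = 2^5)
Total heap work = (V+E) * ceil(log2(V)) = 187 * 5 = 935


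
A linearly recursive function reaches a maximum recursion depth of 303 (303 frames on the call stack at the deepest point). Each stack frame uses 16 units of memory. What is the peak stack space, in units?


Maximum recursion depth = 303 frames
Memory per frame = 16 units
Total stack space = depth * frame_size
= 303 * 16 = 4848


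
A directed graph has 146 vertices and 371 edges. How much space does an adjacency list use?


Adjacency list: one list head per vertex + one entry per edge
Vertex heads: 146
Edge entries: 371
Total = 146 + 371 = 517


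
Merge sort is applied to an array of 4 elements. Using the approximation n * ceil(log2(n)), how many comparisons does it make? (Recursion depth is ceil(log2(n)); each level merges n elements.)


Merge sort divides the array into halves recursively.
Number of levels = ceil(log2(4)) = 2
At each level, approximately n = 4 comparisons are needed for merging.
Total comparisons ~ n * ceil(log2(n)) = 4 * 2 = 8


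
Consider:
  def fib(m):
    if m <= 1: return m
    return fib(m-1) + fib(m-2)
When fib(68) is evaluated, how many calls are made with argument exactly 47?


Let N(m) = number of times fib(m) is called while evaluating fib(68).
N(68) = 1 (the initial call).
N(67) = 1 (only fib(68) calls it).
For 1 <= m <= 66: fib(m) is called by fib(m+1) and fib(m+2), so
  N(m) = N(m+1) + N(m+2).
fib(0) is called only by fib(2), so N(0) = N(2).
Walk down from m=68:
  N(68)=1, N(67)=1, N(66)=2, N(65)=3, N(64)=5, N(63)=8, N(62)=13, N(61)=21, N(60)=34, N(59)=55, N(58)=89, N(57)=144, N(56)=233, N(55)=377, N(54)=610, N(53)=987, N(52)=1597, N(51)=2584, N(50)=4181, N(49)=6765, N(48)=10946, N(47)=17711
N(47) = 17711


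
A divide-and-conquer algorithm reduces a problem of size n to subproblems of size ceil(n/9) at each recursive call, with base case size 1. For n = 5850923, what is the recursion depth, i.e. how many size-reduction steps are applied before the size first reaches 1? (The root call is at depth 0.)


Each step divides the size by 9 (rounding up); after k steps the size is ceil(n/9^k), which equals 1 exactly when 9^k >= n.
So the depth is the smallest k with 9^k >= 5850923, i.e. ceil(log_9(5850923)).
9^7 = 4782969 < 5850923 <= 43046721 = 9^8
Recursion depth = 8


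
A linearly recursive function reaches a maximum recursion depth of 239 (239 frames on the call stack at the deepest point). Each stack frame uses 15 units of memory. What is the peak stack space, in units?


Maximum recursion depth = 239 frames
Memory per frame = 15 units
Total stack space = depth * frame_size
= 239 * 15 = 3585


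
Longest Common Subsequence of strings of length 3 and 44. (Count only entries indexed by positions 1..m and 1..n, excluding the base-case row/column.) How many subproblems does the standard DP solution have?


DP table indexed by positions in both strings.
First string: 3 positions
Second string: 44 positions
Total = 3 * 44 = 132


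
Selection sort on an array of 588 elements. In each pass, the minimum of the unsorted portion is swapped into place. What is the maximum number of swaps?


Selection sort performs one swap per pass:
  Pass 1: find min in positions 0 to 587, swap with position 0
  Pass 2: find min in positions 1 to 587, swap with position 1
  Pass 3: find min in positions 2 to 587, swap with position 2
  Pass 4: find min in positions 3 to 587, swap with position 3
  Pass 5: find min in positions 4 to 587, swap with position 4
  ... (582 more passes)
Total passes (and swaps) = n - 1 = 588 - 1 = 587


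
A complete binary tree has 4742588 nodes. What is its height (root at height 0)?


In a complete binary tree, level k holds nodes 2^k .. 2^(k+1)-1 (1-indexed).
Height = floor(log2(n)) = floor(log2(4742588)) = 22
Check: 2^22 = 4194304 <= 4742588 < 8388608 = 2^23
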